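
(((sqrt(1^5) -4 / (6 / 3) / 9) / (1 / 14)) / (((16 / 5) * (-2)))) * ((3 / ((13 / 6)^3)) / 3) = -735 / 4394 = -0.17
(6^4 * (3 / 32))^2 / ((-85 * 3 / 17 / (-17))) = 334611 / 20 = 16730.55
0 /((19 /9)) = 0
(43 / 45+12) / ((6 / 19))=11077 / 270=41.03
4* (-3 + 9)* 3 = 72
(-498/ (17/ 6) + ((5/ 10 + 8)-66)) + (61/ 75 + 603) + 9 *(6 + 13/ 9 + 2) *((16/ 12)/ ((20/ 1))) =376.22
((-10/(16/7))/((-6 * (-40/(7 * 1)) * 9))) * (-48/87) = 49/6264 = 0.01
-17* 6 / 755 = -102 / 755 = -0.14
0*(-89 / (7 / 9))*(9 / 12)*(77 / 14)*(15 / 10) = 0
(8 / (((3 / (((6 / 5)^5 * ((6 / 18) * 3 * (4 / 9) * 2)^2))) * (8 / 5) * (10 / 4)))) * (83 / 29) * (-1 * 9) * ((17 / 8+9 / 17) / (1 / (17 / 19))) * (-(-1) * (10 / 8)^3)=-113544 / 725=-156.61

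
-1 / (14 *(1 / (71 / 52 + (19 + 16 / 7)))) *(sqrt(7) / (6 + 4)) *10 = -8245 *sqrt(7) / 5096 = -4.28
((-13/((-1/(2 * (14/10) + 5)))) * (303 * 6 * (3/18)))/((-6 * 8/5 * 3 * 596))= -17069/9536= -1.79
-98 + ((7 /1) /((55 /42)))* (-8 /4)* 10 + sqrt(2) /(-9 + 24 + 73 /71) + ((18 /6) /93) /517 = -3284077 /16027 + 71* sqrt(2) /1138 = -204.82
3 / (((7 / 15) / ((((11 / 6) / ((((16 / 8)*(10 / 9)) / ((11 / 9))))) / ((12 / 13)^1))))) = 1573 / 224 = 7.02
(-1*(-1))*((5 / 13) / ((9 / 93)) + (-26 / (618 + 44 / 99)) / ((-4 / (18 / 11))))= 9531097 / 2387814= 3.99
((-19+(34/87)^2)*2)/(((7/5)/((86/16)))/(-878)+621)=-26928984350/443642228433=-0.06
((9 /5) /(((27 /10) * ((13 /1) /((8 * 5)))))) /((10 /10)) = 80 /39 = 2.05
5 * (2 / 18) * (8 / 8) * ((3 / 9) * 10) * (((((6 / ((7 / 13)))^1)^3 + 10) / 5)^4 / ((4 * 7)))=26098537597408872660488 / 65400082024725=399059707.41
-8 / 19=-0.42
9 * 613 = 5517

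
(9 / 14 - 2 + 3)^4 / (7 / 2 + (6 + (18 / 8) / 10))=0.75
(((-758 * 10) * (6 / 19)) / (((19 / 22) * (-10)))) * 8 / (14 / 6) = 2401344 / 2527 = 950.27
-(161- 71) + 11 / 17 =-89.35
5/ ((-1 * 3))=-5/ 3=-1.67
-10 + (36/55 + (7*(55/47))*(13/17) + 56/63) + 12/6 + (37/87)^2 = -1287928/110873235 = -0.01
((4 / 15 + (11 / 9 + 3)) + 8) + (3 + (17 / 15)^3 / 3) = 161738 / 10125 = 15.97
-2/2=-1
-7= -7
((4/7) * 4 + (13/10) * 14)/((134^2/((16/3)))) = 956/157115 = 0.01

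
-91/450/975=-7/33750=-0.00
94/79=1.19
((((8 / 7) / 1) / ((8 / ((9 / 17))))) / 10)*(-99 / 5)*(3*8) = -10692 / 2975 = -3.59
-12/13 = -0.92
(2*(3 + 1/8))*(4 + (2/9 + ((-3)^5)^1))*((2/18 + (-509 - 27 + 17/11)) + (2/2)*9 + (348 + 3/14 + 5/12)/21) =25254917525/33264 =759226.72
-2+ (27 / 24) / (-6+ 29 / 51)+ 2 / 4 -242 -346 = -1306791 / 2216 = -589.71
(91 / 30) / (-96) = -0.03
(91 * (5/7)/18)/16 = 65/288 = 0.23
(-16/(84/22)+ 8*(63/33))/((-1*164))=-640/9471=-0.07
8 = 8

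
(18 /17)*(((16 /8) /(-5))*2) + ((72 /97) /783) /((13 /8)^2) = -102642232 /121226235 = -0.85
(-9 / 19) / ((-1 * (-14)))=-9 / 266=-0.03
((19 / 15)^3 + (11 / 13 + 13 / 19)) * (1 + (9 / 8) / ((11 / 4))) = 8369783 / 1667250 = 5.02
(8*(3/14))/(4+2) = 2/7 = 0.29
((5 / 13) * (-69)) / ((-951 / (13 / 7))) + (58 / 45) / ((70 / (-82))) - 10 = -817243 / 71325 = -11.46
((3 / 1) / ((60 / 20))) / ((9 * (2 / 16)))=8 / 9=0.89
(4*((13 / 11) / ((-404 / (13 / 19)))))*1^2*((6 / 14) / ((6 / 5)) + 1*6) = -15041 / 295526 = -0.05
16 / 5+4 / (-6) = 38 / 15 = 2.53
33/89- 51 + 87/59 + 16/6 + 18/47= -34135721/740391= -46.10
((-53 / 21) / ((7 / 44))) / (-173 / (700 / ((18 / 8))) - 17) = 932800 / 1032297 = 0.90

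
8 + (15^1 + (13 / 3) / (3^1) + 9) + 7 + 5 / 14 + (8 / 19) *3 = 100703 / 2394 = 42.06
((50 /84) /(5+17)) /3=25 /2772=0.01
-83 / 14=-5.93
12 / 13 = 0.92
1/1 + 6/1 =7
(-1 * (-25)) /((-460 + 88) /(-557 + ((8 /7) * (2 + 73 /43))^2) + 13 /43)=10502056195 /416852329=25.19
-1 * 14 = -14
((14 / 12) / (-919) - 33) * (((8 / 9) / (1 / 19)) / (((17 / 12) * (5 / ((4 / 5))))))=-221274304 / 3515175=-62.95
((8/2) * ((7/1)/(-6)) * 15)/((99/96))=-2240/33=-67.88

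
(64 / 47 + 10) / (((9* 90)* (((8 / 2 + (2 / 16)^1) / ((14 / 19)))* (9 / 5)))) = 9968 / 7160967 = 0.00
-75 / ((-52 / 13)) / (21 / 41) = 1025 / 28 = 36.61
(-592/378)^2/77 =87616/2750517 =0.03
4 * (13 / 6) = 26 / 3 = 8.67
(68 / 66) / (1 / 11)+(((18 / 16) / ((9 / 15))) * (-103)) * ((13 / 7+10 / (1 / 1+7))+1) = -525409 / 672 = -781.86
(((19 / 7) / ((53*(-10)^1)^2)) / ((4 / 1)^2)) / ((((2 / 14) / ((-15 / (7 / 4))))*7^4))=-57 / 3776869040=-0.00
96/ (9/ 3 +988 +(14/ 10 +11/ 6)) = 2880/ 29827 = 0.10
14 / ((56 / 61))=61 / 4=15.25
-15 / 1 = -15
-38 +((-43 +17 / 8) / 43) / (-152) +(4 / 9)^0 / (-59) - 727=-2360051875 / 3084992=-765.01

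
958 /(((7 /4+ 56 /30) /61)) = 3506280 /217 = 16157.97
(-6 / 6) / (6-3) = -1 / 3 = -0.33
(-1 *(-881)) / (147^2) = 0.04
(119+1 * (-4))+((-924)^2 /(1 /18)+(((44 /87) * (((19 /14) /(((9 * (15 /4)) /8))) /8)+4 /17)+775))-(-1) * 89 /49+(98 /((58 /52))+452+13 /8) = 1202942772414949 /78268680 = 15369401.56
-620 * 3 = -1860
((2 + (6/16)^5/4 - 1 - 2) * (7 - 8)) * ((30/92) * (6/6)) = 1962435/6029312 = 0.33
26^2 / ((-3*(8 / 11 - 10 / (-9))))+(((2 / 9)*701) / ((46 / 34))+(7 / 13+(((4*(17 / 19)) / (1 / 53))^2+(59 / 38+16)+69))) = 490424051749 / 13600314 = 36059.76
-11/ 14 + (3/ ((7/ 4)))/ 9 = -25/ 42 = -0.60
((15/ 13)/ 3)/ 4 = 5/ 52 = 0.10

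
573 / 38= 15.08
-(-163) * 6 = 978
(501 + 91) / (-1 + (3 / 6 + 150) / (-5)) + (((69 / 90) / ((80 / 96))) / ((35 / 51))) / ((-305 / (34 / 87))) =-45821234434 / 2406945625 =-19.04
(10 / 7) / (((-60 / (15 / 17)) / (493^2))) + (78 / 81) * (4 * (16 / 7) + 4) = -1925311 / 378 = -5093.42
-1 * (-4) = 4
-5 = -5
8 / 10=4 / 5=0.80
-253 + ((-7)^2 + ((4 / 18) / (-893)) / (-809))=-204.00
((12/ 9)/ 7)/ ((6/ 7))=2/ 9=0.22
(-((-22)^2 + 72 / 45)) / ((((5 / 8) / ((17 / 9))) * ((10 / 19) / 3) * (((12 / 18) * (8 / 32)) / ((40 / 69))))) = -29096.59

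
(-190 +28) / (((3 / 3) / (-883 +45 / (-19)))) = 2725164 / 19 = 143429.68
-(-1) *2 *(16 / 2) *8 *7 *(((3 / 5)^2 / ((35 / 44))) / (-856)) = -6336 / 13375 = -0.47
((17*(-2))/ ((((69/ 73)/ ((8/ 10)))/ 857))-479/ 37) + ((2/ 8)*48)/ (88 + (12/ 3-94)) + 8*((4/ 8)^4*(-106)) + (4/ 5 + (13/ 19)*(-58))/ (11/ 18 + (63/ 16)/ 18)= -1436424843238/ 57965865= -24780.53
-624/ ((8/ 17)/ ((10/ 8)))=-3315/ 2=-1657.50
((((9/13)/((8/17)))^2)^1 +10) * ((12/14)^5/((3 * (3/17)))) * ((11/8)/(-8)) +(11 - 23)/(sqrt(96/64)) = -4 * sqrt(6) - 664291881/363569024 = -11.63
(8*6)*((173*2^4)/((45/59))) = 174199.47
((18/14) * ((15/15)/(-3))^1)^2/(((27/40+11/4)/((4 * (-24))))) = -34560/6713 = -5.15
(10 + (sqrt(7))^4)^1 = 59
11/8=1.38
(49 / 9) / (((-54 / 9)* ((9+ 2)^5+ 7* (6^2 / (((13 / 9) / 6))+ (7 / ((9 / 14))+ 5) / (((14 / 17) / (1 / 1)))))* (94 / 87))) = -0.00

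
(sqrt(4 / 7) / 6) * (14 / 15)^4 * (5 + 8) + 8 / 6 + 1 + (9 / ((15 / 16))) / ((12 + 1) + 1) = 71344 * sqrt(7) / 151875 + 317 / 105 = 4.26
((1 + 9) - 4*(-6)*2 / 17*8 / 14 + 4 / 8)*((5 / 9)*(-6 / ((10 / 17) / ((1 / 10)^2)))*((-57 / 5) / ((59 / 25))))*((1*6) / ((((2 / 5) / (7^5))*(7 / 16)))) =112731066 / 59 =1910696.03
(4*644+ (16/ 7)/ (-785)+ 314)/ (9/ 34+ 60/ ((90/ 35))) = 1619814468/ 13226465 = 122.47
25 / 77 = 0.32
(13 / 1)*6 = 78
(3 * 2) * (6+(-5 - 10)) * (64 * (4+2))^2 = -7962624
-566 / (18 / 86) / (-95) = 24338 / 855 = 28.47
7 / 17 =0.41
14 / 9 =1.56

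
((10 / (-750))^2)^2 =1 / 31640625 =0.00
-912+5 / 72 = -65659 / 72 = -911.93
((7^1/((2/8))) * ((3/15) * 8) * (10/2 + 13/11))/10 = 7616/275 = 27.69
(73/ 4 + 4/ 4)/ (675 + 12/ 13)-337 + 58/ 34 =-200326583/ 597516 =-335.27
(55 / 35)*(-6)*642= -42372 / 7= -6053.14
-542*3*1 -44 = -1670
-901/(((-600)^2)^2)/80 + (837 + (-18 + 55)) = 9061631999999099/10368000000000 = 874.00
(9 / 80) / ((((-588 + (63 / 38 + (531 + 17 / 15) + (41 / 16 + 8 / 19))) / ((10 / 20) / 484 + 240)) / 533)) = -63523298709 / 226112216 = -280.94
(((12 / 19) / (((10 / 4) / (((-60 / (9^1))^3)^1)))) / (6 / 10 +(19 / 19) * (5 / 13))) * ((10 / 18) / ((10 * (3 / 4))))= -26000 / 4617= -5.63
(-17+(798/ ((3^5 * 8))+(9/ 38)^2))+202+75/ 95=10892627/ 58482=186.26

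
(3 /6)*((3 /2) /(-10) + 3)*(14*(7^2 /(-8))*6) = -58653 /80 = -733.16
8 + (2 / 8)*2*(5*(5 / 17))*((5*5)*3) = 2147 / 34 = 63.15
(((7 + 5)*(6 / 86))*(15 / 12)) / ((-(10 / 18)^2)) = -3.39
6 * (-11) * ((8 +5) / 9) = -286 / 3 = -95.33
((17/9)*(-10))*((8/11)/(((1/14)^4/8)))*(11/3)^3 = -50573895680/243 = -208123027.49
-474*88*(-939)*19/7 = 744183792/7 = 106311970.29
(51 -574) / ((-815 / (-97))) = -50731 / 815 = -62.25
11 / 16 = 0.69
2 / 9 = 0.22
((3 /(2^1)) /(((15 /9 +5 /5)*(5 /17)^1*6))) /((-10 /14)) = -357 /800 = -0.45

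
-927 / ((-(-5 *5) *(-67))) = 927 / 1675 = 0.55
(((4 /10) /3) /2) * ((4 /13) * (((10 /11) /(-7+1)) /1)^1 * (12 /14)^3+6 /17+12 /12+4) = 0.35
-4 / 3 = -1.33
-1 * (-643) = 643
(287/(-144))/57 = -287/8208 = -0.03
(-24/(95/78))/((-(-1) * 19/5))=-1872/361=-5.19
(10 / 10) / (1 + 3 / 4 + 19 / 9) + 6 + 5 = 1565 / 139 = 11.26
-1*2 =-2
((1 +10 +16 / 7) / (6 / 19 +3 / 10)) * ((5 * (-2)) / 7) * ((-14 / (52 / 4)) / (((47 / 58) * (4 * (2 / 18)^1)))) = 5124300 / 55601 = 92.16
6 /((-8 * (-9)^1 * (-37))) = -1 /444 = -0.00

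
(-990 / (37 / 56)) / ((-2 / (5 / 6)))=23100 / 37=624.32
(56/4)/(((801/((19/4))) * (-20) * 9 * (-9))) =133/2595240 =0.00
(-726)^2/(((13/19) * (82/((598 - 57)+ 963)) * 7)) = 7530861888/3731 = 2018456.68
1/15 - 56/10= -83/15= -5.53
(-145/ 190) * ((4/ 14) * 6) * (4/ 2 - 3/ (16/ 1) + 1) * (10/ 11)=-19575/ 5852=-3.35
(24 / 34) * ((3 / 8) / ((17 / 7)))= 63 / 578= 0.11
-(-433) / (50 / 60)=2598 / 5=519.60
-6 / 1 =-6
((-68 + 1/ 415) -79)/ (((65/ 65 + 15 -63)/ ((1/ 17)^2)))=61004/ 5636945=0.01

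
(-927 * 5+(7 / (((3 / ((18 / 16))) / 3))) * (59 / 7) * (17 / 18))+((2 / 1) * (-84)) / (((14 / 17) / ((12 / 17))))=-75461 / 16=-4716.31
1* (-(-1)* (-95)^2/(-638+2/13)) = -117325/8292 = -14.15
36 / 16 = 2.25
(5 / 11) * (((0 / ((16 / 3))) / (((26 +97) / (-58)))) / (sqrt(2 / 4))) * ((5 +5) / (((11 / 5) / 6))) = 0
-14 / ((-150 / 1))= 7 / 75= 0.09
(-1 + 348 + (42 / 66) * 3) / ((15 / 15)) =348.91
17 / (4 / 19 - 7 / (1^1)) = -323 / 129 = -2.50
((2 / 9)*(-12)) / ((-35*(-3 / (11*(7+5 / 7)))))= -528 / 245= -2.16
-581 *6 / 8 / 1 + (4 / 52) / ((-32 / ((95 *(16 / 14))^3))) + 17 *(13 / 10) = -311249307 / 89180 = -3490.12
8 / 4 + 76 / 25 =126 / 25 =5.04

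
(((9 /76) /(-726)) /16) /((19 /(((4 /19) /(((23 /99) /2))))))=-27 /27765232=-0.00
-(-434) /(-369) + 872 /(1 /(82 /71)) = 26354162 /26199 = 1005.92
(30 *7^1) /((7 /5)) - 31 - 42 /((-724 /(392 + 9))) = 51499 /362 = 142.26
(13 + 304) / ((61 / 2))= 634 / 61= 10.39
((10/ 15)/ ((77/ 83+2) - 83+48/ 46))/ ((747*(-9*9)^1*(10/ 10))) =23/ 164971971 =0.00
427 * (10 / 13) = 4270 / 13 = 328.46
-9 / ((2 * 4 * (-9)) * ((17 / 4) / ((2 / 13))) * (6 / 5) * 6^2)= 0.00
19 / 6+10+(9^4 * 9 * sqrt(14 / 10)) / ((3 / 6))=79 / 6+118098 * sqrt(35) / 5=139748.60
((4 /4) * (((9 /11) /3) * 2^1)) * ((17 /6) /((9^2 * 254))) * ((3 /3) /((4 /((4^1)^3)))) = 136 /113157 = 0.00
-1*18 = -18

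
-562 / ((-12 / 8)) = 1124 / 3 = 374.67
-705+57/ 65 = -45768/ 65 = -704.12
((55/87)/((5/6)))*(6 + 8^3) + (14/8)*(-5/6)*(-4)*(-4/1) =32158/87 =369.63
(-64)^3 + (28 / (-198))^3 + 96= -254264915096 / 970299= -262048.00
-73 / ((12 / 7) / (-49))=25039 / 12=2086.58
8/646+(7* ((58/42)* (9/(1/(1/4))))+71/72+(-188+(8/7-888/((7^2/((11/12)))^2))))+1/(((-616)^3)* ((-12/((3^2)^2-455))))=-142192154267887/864813616128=-164.42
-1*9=-9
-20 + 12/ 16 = -77/ 4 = -19.25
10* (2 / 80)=1 / 4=0.25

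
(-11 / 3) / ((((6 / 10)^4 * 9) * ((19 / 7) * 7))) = -6875 / 41553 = -0.17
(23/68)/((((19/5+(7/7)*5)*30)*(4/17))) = 23/4224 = 0.01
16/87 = 0.18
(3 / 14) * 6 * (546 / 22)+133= 1814 / 11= 164.91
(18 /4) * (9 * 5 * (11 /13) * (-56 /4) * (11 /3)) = -8795.77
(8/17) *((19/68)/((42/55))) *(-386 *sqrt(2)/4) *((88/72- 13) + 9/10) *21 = 39489923 *sqrt(2)/10404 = 5367.86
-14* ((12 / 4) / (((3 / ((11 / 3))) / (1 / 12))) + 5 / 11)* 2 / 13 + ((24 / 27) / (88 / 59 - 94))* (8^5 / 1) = -1111604467 / 3512223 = -316.50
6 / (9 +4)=6 / 13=0.46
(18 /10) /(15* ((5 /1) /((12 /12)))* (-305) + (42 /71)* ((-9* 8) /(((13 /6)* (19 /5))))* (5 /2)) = -52611 /668976125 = -0.00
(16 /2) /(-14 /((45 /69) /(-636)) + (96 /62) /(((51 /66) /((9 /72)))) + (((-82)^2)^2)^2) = 5270 /1346577790647959387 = 0.00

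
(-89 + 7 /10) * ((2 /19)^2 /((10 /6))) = -5298 /9025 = -0.59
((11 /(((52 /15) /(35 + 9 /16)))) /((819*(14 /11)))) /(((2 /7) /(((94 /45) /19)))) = 3235903 /77680512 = 0.04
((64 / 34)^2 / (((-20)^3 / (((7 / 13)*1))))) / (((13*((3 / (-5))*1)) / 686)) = 0.02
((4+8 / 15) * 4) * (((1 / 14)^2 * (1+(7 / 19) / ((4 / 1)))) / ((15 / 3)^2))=1411 / 349125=0.00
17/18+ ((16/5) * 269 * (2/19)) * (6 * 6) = 3262.92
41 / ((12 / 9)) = 123 / 4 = 30.75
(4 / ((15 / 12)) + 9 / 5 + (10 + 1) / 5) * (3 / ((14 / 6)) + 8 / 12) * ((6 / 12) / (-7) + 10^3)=3443754 / 245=14056.14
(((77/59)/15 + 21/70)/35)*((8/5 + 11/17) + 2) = 49457/1053150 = 0.05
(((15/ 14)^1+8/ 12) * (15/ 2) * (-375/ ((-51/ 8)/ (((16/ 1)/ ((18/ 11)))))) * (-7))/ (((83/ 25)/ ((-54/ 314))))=602250000/ 221527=2718.63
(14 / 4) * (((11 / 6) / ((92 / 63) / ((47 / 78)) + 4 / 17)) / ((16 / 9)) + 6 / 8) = 11370765 / 2855168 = 3.98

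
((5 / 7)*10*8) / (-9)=-400 / 63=-6.35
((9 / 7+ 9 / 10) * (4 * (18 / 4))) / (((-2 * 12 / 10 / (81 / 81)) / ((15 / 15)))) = -459 / 28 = -16.39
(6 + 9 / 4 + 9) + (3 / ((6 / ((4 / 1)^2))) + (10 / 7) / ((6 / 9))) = 767 / 28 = 27.39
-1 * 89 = -89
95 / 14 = 6.79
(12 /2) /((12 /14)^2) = 49 /6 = 8.17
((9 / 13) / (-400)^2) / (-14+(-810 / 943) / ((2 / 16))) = -8487 / 40938560000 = -0.00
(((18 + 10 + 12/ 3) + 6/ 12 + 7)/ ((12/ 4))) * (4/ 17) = 3.10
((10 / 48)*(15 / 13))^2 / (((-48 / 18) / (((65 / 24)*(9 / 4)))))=-0.13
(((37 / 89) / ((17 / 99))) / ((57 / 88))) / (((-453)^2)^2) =35816 / 403519087042569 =0.00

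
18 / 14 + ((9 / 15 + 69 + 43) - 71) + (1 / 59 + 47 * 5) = 573869 / 2065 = 277.90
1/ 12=0.08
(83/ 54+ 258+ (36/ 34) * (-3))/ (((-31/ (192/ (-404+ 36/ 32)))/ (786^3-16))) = 29255093660149760/ 15286689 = 1913762598.31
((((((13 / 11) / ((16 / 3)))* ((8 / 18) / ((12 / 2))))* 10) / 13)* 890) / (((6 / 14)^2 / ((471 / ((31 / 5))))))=85584625 / 18414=4647.80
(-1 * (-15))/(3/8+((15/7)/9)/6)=7560/209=36.17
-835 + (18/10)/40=-166991/200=-834.96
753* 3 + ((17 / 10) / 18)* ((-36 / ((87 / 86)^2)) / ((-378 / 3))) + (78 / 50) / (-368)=9910312908007 / 4386992400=2259.02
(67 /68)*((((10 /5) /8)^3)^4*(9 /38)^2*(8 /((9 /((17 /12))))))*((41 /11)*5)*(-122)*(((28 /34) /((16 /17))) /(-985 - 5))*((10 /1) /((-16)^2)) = 5864845 /18010412779831296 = 0.00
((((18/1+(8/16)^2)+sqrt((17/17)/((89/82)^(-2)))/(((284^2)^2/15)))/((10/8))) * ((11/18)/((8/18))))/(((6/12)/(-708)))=-18954661496442573/666802509440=-28426.20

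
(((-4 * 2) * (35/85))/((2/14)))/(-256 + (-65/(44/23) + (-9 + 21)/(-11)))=17248/217719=0.08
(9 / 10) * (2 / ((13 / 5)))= 9 / 13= 0.69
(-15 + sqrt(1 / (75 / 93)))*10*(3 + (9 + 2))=-2100 + 28*sqrt(31)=-1944.10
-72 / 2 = -36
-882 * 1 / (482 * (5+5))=-441 / 2410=-0.18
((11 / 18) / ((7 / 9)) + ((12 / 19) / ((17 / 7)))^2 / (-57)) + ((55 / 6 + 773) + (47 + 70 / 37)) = 1281212230589 / 1540209027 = 831.84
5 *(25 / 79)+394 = 31251 / 79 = 395.58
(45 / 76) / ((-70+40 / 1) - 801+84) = -5 / 6308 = -0.00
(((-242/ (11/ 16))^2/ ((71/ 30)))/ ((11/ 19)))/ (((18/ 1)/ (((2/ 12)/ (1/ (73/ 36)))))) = 9764480/ 5751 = 1697.88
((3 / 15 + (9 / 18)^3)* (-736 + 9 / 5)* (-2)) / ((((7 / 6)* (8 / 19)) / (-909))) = -2472671799 / 2800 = -883097.07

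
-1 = -1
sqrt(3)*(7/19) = 7*sqrt(3)/19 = 0.64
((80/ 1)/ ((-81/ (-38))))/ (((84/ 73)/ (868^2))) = 5971423360/ 243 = 24573758.68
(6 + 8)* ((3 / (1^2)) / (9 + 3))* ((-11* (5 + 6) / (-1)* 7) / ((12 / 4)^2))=329.39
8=8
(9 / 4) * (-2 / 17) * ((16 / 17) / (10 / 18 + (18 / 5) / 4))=-6480 / 37859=-0.17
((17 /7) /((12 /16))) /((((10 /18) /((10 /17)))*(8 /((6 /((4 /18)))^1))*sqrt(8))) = 81*sqrt(2) /28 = 4.09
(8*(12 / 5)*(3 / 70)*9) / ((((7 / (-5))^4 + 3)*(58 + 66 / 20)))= 81000 / 4587079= 0.02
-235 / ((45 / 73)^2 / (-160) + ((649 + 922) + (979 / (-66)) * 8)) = -120222240 / 742989281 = -0.16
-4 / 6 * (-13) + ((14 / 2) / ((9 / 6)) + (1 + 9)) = 70 / 3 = 23.33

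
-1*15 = -15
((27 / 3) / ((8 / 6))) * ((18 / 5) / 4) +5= 443 / 40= 11.08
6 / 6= 1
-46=-46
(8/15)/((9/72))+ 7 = 169/15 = 11.27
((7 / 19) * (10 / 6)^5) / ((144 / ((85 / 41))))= 0.07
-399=-399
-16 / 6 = -8 / 3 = -2.67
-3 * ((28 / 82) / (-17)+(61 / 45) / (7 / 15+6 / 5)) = -41467 / 17425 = -2.38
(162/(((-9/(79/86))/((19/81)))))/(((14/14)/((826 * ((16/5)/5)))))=-19837216/9675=-2050.36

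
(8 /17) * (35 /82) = 140 /697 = 0.20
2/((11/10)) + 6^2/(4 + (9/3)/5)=2440/253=9.64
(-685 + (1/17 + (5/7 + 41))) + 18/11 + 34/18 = -7536325/11781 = -639.70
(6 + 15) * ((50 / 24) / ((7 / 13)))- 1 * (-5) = 345 / 4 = 86.25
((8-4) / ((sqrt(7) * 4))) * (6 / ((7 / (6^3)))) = 1296 * sqrt(7) / 49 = 69.98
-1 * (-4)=4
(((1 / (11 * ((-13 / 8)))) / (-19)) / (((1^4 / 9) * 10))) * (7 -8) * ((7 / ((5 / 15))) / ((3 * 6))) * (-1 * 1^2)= 0.00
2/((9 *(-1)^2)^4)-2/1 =-13120/6561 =-2.00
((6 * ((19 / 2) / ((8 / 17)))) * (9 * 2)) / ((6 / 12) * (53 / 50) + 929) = 218025 / 92953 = 2.35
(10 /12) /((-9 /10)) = -25 /27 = -0.93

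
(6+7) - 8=5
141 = 141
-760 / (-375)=152 / 75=2.03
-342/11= -31.09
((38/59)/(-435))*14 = -532/25665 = -0.02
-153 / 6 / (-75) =17 / 50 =0.34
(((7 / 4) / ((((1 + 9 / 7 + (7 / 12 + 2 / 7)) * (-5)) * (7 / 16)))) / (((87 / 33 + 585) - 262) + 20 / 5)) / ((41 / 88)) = -23232 / 14070175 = -0.00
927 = 927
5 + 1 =6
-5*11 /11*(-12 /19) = 60 /19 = 3.16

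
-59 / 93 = -0.63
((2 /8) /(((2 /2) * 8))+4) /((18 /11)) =473 /192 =2.46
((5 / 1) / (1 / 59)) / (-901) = -295 / 901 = -0.33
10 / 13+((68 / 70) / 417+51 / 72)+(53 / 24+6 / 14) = 3124403 / 758940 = 4.12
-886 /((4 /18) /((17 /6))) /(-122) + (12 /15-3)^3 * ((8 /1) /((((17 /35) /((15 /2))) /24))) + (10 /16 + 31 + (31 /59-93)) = -77179769027 /2447320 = -31536.44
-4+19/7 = -9/7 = -1.29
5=5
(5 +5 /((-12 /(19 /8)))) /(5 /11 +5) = 847 /1152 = 0.74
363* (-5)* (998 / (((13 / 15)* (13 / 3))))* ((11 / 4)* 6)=-1344942225 / 169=-7958238.02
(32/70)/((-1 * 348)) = -4/3045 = -0.00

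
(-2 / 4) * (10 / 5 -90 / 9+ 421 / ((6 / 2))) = -397 / 6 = -66.17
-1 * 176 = -176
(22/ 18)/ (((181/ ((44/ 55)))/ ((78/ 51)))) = 1144/ 138465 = 0.01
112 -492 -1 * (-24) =-356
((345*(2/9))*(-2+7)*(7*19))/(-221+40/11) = -1682450/7173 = -234.55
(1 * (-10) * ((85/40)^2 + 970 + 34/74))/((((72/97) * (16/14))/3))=-7838175695/227328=-34479.59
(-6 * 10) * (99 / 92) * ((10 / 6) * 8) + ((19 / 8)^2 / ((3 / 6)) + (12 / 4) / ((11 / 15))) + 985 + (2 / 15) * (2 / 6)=50839777 / 364320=139.55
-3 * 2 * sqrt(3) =-6 * sqrt(3) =-10.39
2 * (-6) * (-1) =12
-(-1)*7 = 7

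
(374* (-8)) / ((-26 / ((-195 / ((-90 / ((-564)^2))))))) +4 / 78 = 3093165506 / 39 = 79311936.05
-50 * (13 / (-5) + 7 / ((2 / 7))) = -1095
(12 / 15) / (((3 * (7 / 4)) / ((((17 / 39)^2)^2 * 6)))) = 0.03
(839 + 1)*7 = 5880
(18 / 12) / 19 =3 / 38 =0.08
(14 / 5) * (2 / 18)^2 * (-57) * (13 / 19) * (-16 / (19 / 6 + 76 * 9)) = 832 / 26505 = 0.03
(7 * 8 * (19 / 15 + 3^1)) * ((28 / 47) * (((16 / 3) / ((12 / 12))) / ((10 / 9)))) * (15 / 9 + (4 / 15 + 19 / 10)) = 2619.12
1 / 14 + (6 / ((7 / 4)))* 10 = 481 / 14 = 34.36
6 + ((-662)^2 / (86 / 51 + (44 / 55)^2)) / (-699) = -91053616 / 345539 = -263.51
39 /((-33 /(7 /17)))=-91 /187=-0.49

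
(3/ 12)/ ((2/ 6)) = 0.75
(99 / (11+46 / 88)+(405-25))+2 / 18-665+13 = -400475 / 1521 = -263.30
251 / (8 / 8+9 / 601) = 150851 / 610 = 247.30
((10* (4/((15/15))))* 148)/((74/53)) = 4240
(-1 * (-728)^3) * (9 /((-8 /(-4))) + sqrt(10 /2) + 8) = 385828352 * sqrt(5) + 4822854400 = 5685592822.72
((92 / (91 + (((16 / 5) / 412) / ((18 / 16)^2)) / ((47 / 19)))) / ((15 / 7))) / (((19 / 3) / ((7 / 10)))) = 883840734 / 16949892305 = 0.05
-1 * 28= -28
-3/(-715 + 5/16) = 48/11435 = 0.00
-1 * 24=-24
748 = 748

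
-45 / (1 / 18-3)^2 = -14580 / 2809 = -5.19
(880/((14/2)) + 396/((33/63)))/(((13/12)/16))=13022.24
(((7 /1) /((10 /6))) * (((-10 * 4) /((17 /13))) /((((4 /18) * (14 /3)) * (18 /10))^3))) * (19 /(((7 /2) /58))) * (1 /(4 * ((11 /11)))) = -72525375 /46648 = -1554.74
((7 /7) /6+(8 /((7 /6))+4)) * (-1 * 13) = -6019 /42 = -143.31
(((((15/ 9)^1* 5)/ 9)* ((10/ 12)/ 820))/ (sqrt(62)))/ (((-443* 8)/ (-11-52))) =175* sqrt(62)/ 648637056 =0.00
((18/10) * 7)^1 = 63/5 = 12.60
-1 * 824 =-824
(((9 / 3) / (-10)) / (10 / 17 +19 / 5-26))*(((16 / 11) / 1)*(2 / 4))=204 / 20207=0.01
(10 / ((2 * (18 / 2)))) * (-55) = -275 / 9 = -30.56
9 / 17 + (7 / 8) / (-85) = 0.52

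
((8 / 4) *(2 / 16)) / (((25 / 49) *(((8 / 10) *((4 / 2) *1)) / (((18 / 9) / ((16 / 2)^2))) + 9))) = 0.01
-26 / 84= -13 / 42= -0.31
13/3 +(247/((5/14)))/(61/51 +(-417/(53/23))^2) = 11785967041/2706647700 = 4.35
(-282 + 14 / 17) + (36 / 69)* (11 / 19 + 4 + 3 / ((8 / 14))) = -2050763 / 7429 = -276.05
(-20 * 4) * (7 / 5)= -112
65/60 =13/12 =1.08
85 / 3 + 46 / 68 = 2959 / 102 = 29.01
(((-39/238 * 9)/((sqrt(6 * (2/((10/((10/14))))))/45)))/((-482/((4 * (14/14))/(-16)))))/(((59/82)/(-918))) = 5828355 * sqrt(42)/796264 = 47.44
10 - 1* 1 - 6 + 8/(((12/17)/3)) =37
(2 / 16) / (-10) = -1 / 80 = -0.01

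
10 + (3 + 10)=23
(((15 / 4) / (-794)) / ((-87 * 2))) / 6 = 5 / 1105248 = 0.00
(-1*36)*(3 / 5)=-108 / 5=-21.60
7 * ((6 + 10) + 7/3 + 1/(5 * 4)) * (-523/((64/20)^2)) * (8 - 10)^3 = 20190415/384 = 52579.21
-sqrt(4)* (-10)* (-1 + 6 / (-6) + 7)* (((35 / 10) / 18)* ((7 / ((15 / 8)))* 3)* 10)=19600 / 9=2177.78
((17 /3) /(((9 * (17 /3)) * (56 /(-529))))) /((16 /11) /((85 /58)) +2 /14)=-494615 /535032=-0.92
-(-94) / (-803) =-94 / 803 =-0.12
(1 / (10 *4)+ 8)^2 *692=17826093 / 400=44565.23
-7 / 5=-1.40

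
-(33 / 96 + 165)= -5291 / 32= -165.34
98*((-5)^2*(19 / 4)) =11637.50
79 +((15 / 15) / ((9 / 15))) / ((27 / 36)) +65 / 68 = 50293 / 612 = 82.18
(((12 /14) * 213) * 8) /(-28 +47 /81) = -828144 /15547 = -53.27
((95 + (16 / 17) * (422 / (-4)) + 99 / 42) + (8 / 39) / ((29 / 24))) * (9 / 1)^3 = -115593885 / 89726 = -1288.30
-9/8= -1.12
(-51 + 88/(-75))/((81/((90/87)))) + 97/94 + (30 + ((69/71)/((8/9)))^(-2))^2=1928243753935873501/2027039709408030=951.26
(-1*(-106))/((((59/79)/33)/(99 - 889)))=-218310180/59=-3700172.54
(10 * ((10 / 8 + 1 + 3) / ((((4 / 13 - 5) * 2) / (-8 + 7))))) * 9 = 12285 / 244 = 50.35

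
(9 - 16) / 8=-7 / 8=-0.88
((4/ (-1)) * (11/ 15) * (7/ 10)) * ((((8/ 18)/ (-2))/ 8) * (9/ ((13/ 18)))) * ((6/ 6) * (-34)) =-7854/ 325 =-24.17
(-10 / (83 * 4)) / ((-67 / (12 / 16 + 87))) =1755 / 44488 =0.04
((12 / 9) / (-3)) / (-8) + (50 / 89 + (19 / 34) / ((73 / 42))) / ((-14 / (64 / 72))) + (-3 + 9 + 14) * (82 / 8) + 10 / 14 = 2862830735 / 13916574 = 205.71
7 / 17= 0.41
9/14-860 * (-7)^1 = 6020.64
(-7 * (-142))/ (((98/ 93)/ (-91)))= -85839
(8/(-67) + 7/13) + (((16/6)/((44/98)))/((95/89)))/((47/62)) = 995791813/128337495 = 7.76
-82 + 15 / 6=-159 / 2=-79.50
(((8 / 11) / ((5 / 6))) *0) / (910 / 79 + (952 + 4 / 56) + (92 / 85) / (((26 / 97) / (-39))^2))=0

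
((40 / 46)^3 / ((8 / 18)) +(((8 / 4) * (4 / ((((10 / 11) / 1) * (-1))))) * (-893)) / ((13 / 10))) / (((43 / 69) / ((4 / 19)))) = 11476386336 / 5618509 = 2042.60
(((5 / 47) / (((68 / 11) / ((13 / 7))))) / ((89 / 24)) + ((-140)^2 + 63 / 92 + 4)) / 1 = 897806422967 / 45795484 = 19604.69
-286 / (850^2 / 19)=-2717 / 361250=-0.01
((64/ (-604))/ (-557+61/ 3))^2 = 576/ 14775618025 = 0.00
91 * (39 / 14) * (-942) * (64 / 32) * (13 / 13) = -477594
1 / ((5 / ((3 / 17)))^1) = 3 / 85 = 0.04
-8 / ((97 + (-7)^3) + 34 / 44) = 176 / 5395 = 0.03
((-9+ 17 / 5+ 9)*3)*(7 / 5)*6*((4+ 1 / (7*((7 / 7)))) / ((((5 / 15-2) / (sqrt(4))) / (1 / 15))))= -17748 / 625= -28.40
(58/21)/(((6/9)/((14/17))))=58/17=3.41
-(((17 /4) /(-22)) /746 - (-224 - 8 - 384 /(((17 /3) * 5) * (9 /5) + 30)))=-419621557 /1772496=-236.74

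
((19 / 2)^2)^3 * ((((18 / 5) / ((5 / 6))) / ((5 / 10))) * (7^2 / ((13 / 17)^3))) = 305793474866019 / 439400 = 695934171.29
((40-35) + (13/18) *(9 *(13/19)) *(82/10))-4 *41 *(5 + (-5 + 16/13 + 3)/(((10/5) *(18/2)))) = -17150957/22230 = -771.52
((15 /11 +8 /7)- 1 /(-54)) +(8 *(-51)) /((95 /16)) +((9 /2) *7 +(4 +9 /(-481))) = -2917398487 /94999905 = -30.71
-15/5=-3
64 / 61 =1.05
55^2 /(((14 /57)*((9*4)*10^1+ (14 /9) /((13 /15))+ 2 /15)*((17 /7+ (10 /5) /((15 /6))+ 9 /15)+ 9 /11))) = 168114375 /22956448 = 7.32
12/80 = 3/20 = 0.15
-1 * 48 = -48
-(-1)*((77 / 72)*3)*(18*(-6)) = -693 / 2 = -346.50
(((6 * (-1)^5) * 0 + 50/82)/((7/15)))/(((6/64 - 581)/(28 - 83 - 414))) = 804000/762149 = 1.05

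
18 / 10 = 9 / 5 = 1.80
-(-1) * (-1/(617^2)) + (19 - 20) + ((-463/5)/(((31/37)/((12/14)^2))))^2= 144768770950190734/21959673793225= 6592.48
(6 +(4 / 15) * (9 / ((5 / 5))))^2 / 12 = 147 / 25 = 5.88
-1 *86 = -86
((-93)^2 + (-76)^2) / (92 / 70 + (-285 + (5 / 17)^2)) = -50.86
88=88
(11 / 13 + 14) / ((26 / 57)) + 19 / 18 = 51110 / 1521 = 33.60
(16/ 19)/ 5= 0.17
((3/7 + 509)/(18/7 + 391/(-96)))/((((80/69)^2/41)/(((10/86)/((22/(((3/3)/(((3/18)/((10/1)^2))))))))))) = -32816.60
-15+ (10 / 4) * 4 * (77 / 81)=-445 / 81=-5.49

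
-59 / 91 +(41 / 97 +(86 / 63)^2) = 8196892 / 5004909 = 1.64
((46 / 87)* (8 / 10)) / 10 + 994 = 2162042 / 2175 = 994.04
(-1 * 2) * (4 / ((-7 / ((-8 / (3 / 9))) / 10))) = -274.29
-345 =-345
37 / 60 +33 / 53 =3941 / 3180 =1.24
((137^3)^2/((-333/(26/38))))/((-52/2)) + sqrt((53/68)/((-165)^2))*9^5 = 19683*sqrt(901)/1870 + 6611856250609/12654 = 522511478.47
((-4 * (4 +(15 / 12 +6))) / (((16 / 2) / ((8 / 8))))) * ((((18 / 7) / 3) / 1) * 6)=-405 / 14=-28.93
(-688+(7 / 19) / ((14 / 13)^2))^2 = 133844027409 / 283024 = 472906.99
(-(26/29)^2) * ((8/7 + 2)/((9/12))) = -59488/17661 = -3.37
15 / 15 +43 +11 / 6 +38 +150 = 1403 / 6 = 233.83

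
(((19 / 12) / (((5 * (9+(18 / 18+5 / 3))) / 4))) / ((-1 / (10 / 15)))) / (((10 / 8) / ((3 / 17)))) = -152 / 14875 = -0.01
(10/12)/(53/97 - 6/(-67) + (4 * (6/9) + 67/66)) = 0.19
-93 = -93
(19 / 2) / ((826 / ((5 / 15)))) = 19 / 4956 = 0.00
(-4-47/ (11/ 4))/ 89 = -232/ 979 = -0.24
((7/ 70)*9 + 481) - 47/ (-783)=3773747/ 7830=481.96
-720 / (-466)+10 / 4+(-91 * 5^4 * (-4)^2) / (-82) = 212107285 / 19106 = 11101.61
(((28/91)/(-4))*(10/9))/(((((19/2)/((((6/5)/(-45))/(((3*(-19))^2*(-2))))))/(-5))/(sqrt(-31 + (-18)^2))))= 4*sqrt(293)/21667581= 0.00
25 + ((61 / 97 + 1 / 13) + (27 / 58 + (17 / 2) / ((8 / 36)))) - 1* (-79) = 20979095 / 146276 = 143.42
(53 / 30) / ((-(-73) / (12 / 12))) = 0.02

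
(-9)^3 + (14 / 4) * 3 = -1437 / 2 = -718.50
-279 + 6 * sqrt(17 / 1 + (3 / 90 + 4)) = -279 + sqrt(18930) / 5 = -251.48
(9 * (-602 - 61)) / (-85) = 351 / 5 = 70.20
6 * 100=600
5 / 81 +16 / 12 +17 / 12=911 / 324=2.81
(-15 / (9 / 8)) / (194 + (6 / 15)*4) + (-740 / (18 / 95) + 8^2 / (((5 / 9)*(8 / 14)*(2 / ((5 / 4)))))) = -1848236 / 489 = -3779.62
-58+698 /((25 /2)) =-54 /25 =-2.16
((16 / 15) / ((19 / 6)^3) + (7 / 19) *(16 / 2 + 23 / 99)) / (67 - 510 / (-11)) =0.03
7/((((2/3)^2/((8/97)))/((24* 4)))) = 12096/97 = 124.70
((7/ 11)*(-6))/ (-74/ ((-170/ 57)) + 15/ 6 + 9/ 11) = -7140/ 52603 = -0.14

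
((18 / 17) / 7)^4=104976 / 200533921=0.00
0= 0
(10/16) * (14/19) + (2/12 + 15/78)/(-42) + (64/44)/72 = 15395/32604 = 0.47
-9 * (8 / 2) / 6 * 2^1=-12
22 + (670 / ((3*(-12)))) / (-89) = 35579 / 1602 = 22.21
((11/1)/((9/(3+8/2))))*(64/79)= 4928/711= 6.93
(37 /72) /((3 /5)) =185 /216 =0.86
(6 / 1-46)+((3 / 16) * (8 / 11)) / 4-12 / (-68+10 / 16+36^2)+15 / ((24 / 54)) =-5384911 / 864952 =-6.23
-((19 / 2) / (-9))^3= 6859 / 5832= 1.18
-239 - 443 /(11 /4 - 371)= -350275 /1473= -237.80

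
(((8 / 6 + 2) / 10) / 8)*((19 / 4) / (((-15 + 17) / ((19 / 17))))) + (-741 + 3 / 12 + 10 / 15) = -2415271 / 3264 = -739.97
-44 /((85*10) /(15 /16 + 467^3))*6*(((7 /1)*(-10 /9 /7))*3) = 17925171253 /170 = 105442183.84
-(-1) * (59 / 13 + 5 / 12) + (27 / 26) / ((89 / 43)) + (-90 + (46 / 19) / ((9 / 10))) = -64777549 / 791388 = -81.85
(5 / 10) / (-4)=-1 / 8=-0.12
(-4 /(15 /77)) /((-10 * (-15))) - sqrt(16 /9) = -1654 /1125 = -1.47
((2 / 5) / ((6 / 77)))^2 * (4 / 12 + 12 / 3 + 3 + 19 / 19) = 5929 / 27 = 219.59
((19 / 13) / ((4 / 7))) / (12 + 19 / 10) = 665 / 3614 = 0.18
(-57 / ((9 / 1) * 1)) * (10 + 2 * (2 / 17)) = -1102 / 17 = -64.82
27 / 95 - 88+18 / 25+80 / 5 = -71.00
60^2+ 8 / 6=10804 / 3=3601.33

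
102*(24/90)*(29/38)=1972/95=20.76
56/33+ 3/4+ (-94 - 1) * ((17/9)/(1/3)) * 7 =-165699/44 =-3765.89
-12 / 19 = -0.63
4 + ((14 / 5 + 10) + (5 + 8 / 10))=113 / 5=22.60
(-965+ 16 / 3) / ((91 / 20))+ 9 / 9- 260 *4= -341227 / 273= -1249.92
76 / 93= 0.82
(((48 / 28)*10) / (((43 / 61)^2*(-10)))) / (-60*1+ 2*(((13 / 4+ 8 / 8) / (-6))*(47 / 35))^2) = 2250460800 / 37959228551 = 0.06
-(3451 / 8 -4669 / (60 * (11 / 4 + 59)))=-12748603 / 29640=-430.11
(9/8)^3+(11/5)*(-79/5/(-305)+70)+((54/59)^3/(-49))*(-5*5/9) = 6112504693803763/39288181184000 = 155.58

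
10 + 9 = 19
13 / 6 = 2.17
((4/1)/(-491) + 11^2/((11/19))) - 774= -277419/491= -565.01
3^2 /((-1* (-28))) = 9 /28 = 0.32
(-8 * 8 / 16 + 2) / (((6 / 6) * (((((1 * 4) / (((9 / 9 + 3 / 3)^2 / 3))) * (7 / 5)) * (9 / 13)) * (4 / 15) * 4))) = -0.64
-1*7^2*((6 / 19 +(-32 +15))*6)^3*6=2022920745552 / 6859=294929398.68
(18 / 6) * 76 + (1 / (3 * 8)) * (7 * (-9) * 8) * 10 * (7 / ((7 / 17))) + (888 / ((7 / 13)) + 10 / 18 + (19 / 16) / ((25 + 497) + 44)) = -965504243 / 570528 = -1692.30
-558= -558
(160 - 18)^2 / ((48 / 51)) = 85697 / 4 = 21424.25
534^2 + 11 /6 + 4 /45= 285157.92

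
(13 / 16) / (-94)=-13 / 1504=-0.01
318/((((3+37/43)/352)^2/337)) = 6137892355584/6889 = 890970003.71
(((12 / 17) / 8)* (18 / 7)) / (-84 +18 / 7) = -9 / 3230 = -0.00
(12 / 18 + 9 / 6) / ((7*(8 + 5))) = 1 / 42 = 0.02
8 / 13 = 0.62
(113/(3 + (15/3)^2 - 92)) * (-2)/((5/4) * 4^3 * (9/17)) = 1921/23040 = 0.08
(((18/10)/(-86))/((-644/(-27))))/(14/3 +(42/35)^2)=-3645/25365872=-0.00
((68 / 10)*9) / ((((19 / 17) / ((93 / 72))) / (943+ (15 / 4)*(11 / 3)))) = 102858279 / 1520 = 67669.92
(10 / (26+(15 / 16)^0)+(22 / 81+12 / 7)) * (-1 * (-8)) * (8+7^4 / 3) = 25918400 / 1701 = 15237.15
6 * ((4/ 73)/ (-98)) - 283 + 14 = -962225/ 3577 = -269.00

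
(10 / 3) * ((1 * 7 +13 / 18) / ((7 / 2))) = 7.35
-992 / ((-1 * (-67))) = -992 / 67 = -14.81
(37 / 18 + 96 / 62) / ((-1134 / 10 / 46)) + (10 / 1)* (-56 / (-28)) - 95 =-12095740 / 158193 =-76.46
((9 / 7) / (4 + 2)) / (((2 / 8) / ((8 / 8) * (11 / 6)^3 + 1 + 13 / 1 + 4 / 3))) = 18.42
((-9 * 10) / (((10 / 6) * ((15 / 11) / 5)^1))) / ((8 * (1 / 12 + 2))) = -297 / 25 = -11.88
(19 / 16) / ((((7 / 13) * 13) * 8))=19 / 896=0.02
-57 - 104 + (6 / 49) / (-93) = -244561 / 1519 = -161.00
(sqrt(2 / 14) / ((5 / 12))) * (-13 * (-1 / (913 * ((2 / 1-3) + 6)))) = 156 * sqrt(7) / 159775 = 0.00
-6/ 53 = -0.11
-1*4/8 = -1/2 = -0.50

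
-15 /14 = -1.07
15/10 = 3/2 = 1.50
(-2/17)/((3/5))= -0.20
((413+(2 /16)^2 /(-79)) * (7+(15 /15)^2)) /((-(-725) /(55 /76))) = 22969397 /6964640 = 3.30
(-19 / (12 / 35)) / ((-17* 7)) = 95 / 204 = 0.47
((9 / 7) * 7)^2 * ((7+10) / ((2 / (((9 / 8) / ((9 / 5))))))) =6885 / 16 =430.31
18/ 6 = 3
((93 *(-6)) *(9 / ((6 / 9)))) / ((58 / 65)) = -489645 / 58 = -8442.16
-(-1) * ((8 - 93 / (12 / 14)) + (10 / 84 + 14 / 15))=-10442 / 105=-99.45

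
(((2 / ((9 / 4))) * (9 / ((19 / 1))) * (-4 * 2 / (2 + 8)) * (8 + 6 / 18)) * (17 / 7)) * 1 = -2720 / 399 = -6.82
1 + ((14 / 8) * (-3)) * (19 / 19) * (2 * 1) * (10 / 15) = -6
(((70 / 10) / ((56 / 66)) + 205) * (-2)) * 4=-1706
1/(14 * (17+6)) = 1/322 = 0.00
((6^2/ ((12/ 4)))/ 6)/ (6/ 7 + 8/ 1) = 7/ 31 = 0.23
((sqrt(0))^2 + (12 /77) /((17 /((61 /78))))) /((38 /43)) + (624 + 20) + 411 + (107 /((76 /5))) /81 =110528221807 /104756652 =1055.10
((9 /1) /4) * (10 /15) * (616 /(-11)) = -84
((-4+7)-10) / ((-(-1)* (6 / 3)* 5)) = -7 / 10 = -0.70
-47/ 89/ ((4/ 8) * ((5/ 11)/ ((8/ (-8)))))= 1034/ 445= 2.32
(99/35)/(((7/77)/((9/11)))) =891/35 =25.46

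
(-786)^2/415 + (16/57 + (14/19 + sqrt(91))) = sqrt(91) + 35238442/23655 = 1499.22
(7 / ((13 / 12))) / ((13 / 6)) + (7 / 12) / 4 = 25375 / 8112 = 3.13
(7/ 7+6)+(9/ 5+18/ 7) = 398/ 35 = 11.37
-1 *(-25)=25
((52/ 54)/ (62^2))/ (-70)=-13/ 3632580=-0.00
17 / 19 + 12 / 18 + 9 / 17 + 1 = 2995 / 969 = 3.09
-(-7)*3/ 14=3/ 2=1.50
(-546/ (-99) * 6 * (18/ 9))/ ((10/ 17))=6188/ 55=112.51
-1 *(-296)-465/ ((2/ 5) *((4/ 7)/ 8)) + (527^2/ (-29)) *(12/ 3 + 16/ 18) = -16390595/ 261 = -62799.21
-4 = -4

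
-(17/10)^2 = -289/100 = -2.89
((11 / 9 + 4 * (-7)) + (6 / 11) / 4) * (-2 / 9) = 5275 / 891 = 5.92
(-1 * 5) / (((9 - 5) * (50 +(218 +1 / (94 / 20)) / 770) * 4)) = -0.01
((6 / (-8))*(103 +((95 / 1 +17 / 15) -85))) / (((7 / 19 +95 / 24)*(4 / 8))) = -390336 / 9865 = -39.57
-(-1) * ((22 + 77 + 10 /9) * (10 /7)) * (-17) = -153170 /63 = -2431.27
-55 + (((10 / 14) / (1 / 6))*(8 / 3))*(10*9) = 6815 / 7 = 973.57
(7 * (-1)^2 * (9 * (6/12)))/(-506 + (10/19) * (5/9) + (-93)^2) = 1539/397858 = 0.00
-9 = -9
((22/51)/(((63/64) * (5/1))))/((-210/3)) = -704/562275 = -0.00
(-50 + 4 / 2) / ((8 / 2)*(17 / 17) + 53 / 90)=-4320 / 413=-10.46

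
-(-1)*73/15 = 73/15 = 4.87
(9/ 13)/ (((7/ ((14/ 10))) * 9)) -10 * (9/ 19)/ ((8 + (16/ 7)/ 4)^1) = -1327/ 2470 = -0.54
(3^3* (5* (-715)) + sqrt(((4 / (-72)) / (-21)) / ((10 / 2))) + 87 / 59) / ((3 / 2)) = -3796592 / 59 + sqrt(210) / 945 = -64349.00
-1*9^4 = -6561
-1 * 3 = -3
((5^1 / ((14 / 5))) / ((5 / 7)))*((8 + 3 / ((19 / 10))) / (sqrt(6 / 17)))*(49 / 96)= 22295*sqrt(102) / 10944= 20.57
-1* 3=-3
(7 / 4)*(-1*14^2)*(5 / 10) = -343 / 2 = -171.50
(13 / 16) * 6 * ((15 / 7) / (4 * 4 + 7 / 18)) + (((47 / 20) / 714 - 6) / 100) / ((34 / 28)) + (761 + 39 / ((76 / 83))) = 10942236163849 / 13606698000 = 804.18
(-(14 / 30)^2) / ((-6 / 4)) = 98 / 675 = 0.15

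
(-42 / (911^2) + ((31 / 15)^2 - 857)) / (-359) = 159231972194 / 67036868775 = 2.38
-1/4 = -0.25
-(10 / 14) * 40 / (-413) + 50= 144750 / 2891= 50.07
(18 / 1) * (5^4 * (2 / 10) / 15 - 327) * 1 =-5736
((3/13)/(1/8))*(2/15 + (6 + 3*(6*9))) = 1552/5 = 310.40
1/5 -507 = -2534/5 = -506.80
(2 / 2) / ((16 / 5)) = 5 / 16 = 0.31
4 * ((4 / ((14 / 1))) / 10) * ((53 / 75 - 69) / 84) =-5122 / 55125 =-0.09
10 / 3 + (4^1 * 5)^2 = 1210 / 3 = 403.33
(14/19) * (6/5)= 84/95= 0.88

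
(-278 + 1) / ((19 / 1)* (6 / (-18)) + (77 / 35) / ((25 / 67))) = 103875 / 164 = 633.38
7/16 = 0.44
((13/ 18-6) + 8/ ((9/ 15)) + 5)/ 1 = 235/ 18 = 13.06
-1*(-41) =41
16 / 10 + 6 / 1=38 / 5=7.60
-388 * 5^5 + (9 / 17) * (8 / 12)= -20612494 / 17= -1212499.65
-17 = -17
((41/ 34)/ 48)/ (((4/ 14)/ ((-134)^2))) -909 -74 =486215/ 816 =595.85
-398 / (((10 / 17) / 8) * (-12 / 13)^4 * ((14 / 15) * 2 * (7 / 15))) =-483109315 / 56448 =-8558.48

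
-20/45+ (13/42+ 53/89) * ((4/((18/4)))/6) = -15662/50463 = -0.31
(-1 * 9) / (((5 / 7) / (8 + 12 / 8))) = -1197 / 10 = -119.70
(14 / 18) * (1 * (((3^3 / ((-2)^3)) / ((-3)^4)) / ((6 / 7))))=-49 / 1296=-0.04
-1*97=-97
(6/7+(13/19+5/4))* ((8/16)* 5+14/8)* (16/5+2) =65637/1064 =61.69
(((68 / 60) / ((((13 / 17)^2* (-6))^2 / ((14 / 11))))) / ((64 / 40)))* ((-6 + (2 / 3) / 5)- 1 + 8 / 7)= -853334057 / 2035828080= -0.42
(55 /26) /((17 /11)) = 605 /442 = 1.37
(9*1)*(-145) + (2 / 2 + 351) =-953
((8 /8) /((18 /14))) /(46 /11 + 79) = 77 /8235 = 0.01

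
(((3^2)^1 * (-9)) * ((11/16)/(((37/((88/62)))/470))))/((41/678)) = -780796665/47027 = -16603.16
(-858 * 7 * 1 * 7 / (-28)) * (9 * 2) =27027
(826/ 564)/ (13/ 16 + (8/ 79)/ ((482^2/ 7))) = 15160070296/ 8410566951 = 1.80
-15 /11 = -1.36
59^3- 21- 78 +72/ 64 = 1642249/ 8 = 205281.12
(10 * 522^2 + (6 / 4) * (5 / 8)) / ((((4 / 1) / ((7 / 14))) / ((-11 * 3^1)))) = -1438716015 / 128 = -11239968.87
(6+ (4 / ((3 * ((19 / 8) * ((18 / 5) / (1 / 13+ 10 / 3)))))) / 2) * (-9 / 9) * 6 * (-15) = 65980 / 117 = 563.93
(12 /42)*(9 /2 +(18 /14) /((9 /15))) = 93 /49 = 1.90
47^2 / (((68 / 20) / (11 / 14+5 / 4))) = 629565 / 476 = 1322.62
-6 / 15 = -2 / 5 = -0.40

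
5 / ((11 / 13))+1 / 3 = 206 / 33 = 6.24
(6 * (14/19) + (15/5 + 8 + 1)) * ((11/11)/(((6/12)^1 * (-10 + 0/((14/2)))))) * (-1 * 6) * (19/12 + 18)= 7332/19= 385.89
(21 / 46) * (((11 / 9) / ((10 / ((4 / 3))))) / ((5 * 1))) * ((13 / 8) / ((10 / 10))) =1001 / 41400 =0.02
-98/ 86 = -49/ 43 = -1.14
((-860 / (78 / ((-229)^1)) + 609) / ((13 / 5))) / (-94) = -611105 / 47658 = -12.82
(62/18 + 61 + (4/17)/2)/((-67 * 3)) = -9878/30753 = -0.32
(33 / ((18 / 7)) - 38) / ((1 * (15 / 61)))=-9211 / 90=-102.34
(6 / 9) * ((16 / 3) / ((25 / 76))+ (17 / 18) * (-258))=-34118 / 225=-151.64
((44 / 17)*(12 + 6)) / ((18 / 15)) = 660 / 17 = 38.82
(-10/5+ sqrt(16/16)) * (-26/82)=13/41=0.32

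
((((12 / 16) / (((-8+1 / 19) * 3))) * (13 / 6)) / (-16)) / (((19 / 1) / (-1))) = -13 / 57984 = -0.00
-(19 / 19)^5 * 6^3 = -216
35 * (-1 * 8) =-280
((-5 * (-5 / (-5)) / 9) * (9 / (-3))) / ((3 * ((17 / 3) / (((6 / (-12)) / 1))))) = -5 / 102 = -0.05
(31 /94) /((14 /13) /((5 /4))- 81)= -2015 /489646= -0.00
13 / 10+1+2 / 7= 181 / 70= 2.59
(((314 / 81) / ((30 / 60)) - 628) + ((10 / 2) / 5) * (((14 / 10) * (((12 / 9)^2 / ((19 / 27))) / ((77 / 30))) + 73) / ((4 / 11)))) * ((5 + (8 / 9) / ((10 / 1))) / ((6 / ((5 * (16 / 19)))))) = -1172065510 / 789507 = -1484.55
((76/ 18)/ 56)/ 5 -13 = -16361/ 1260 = -12.98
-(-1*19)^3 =6859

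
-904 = -904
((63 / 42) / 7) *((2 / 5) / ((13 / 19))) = 57 / 455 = 0.13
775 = 775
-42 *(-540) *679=15399720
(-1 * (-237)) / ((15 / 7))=553 / 5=110.60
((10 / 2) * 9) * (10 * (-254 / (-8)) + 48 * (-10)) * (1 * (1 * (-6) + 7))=-14625 / 2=-7312.50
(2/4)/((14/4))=1/7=0.14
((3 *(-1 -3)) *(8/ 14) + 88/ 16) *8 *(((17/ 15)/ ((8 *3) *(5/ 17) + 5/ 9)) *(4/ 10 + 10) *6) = -20558304/ 203875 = -100.84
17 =17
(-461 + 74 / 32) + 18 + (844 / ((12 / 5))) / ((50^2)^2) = -826288957 / 1875000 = -440.69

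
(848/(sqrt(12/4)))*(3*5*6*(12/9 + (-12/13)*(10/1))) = -2611840*sqrt(3)/13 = -347987.66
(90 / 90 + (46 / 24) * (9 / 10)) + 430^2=7396109 / 40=184902.72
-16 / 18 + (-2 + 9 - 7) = -8 / 9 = -0.89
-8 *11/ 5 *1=-88/ 5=-17.60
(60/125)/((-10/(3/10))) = -9/625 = -0.01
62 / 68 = 31 / 34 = 0.91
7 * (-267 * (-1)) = 1869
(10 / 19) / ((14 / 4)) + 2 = 286 / 133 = 2.15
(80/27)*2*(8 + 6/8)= 1400/27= 51.85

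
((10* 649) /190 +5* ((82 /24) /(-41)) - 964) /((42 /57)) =-212099 /168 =-1262.49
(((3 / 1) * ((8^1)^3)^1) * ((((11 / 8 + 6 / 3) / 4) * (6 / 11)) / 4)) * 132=23328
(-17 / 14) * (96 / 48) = -17 / 7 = -2.43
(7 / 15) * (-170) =-238 / 3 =-79.33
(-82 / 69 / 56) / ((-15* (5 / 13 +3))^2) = -6929 / 841579200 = -0.00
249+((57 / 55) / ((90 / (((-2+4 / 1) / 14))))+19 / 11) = 2895919 / 11550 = 250.73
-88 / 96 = -11 / 12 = -0.92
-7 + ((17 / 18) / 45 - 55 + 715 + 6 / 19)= 10054853 / 15390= 653.34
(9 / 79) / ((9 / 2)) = 2 / 79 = 0.03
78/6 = 13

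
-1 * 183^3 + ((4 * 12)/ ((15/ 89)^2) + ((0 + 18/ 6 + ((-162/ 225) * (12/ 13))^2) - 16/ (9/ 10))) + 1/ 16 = -93188802310111/ 15210000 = -6126811.46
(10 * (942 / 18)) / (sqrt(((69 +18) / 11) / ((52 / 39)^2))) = 6280 * sqrt(957) / 783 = 248.12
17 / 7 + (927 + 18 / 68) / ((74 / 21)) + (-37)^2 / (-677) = 3142381329 / 11923324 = 263.55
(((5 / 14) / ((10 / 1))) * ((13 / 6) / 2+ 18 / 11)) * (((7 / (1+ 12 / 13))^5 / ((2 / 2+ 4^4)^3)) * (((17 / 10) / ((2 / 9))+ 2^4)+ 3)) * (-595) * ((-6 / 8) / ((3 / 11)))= 20299135407636449 / 127309447500000000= 0.16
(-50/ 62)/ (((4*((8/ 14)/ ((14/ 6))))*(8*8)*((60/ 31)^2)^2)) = -1459759/ 1592524800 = -0.00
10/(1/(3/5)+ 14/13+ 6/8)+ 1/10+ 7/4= 10273/2180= 4.71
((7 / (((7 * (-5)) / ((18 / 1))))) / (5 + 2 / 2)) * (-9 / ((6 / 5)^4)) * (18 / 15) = 25 / 8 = 3.12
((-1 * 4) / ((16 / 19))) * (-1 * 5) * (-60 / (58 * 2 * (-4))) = 1425 / 464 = 3.07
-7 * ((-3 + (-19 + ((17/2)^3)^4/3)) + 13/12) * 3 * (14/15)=-28548489611664113/30720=-929312812879.69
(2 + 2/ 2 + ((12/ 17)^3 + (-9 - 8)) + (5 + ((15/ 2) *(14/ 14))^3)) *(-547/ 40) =-8884080261/ 1572160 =-5650.88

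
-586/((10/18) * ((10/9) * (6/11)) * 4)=-87021/200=-435.10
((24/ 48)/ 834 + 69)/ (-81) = -115093/ 135108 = -0.85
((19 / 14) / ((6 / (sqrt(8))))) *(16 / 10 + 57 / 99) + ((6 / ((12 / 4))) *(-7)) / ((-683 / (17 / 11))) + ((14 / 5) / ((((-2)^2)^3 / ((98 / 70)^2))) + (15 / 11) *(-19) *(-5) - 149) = -581119041 / 30052000 + 6821 *sqrt(2) / 6930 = -17.95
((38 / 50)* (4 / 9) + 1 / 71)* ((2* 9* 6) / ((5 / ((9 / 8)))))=151767 / 17750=8.55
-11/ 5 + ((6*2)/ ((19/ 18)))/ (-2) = -749/ 95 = -7.88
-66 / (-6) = 11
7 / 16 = 0.44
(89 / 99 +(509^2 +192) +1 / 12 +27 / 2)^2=10542739443132649 / 156816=67229998489.52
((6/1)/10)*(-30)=-18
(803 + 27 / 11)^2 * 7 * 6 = 3296983200 / 121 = 27247795.04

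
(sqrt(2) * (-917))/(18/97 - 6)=88949 * sqrt(2)/564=223.04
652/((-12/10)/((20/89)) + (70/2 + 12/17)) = 554200/25811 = 21.47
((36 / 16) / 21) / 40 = 3 / 1120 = 0.00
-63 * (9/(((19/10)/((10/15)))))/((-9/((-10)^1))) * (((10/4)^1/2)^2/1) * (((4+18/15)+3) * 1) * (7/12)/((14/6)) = -107625/152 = -708.06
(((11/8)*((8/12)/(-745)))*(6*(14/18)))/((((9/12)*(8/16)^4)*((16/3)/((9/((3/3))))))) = -0.21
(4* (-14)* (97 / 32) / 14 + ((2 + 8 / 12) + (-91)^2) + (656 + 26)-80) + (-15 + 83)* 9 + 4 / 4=9486.54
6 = 6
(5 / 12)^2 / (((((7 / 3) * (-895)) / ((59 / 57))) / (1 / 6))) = -295 / 20569248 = -0.00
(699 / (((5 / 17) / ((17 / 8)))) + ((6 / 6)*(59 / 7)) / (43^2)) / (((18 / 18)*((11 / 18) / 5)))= 2139243327 / 51772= 41320.47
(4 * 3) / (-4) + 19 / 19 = -2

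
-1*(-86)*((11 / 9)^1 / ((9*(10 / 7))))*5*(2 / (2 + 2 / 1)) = 3311 / 162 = 20.44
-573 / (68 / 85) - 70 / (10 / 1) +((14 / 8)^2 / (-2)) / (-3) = -69383 / 96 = -722.74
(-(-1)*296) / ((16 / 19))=703 / 2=351.50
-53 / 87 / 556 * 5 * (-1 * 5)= 1325 / 48372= 0.03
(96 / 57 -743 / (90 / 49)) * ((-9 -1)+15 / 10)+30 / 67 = 784706167 / 229140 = 3424.57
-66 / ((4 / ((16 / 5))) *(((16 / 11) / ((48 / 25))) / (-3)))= 26136 / 125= 209.09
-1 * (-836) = 836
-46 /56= -23 /28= -0.82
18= 18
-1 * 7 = -7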